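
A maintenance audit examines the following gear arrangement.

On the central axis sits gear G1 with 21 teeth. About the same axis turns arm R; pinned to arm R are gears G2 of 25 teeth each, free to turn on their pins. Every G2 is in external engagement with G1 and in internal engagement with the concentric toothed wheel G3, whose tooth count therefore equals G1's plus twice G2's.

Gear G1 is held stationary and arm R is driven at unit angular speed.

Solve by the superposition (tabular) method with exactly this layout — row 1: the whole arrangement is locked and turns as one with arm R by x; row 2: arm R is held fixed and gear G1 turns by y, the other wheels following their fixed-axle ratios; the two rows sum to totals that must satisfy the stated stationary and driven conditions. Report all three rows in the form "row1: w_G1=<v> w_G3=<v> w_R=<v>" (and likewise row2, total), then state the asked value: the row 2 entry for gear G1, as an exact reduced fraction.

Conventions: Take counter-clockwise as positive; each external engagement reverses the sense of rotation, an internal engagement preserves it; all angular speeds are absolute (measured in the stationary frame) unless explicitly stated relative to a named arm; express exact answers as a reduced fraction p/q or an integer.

topology: planetary set — G1 21T / G2 25T / G3 71T, arm = carrier (Willis)
row 1: whole set turns with the arm by x
row 2: sun turns y, ring = −(21/71)·y, arm 0
boundary: total ω_sun = x + y = 0 and total ω_arm = x = 1  ⇒  y = -1, x = 1
row 2 ring = −(21/71)·(-1) = 21/71
totals (row 1 + row 2): sun 1 + (-1) = 0, ring 1 + 21/71 = 92/71, arm 1 + 0 = 1
asked cell (row2, sun) = -1

row1: w_G1=1 w_G3=1 w_R=1
row2: w_G1=-1 w_G3=21/71 w_R=0
total: w_G1=0 w_G3=92/71 w_R=1
asked value: -1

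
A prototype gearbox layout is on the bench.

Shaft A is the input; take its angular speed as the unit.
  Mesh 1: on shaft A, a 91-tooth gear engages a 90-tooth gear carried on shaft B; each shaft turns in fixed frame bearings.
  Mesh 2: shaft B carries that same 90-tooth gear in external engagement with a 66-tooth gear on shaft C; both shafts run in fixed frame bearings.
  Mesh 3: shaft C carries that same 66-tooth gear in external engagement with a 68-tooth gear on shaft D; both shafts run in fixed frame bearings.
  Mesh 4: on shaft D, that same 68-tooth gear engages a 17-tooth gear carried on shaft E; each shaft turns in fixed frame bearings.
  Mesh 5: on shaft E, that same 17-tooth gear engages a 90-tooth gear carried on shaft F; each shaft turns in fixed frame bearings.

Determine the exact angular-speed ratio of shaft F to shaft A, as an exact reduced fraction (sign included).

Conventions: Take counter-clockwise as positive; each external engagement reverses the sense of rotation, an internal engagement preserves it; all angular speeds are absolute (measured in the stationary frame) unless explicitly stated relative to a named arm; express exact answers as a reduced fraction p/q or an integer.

class = fixed-axis compound train [5 meshes; 5 ratios multiply, 5 sense flips]
mesh 1 [91T→90T]: running ratio 91/90, sense −
mesh 2 [90T→66T]: running ratio 91/66, sense +
mesh 3 [66T→68T]: running ratio 91/68, sense −
mesh 4 [68T→17T]: running ratio 91/17, sense +
mesh 5 [17T→90T]: running ratio 91/90, sense −
ω_out/ω_in = -91/90

-91/90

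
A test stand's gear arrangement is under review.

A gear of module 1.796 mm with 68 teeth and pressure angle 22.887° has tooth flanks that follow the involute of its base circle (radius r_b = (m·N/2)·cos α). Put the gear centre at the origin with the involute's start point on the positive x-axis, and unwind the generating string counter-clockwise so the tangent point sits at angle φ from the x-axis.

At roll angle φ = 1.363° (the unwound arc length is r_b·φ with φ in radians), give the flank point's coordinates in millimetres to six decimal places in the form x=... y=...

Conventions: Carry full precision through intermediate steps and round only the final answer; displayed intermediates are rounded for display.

class = single-mesh tooth geometry [base-circle involute, m = 1.796, 68T]
pitch radius r_p = m·N/2 = 1.796·68/2 = 61.064000
base radius r_b = r_p·cos α = 61.064000·cos 22.887° = 56.256655
roll angle φ = 1.363° = 0.02378884 rad
x = r_b·(cos φ + φ·sin φ) = 56.272571
y = r_b·(sin φ − φ·cos φ) = 0.000252

x=56.272571 y=0.000252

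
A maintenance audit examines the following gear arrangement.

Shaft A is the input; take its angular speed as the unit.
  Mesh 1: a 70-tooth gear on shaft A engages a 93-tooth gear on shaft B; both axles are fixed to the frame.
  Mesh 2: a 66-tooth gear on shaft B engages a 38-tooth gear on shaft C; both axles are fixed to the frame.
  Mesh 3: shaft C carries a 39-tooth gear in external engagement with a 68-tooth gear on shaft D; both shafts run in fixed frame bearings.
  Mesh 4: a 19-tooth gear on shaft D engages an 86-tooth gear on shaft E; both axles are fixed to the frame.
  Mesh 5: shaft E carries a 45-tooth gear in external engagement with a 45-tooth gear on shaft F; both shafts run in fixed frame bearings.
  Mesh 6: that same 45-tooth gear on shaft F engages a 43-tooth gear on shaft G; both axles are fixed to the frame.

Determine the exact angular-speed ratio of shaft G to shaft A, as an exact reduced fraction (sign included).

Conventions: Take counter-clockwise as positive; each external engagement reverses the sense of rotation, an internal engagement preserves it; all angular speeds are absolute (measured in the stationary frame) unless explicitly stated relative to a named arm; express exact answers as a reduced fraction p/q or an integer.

class = fixed-axis compound train [6 meshes; 6 ratios multiply, 6 sense flips]
mesh 1 [70T→93T]: running ratio 70/93, sense −
mesh 2 [66T→38T]: running ratio 770/589, sense +
mesh 3 [39T→68T]: running ratio 15015/20026, sense −
mesh 4 [19T→86T]: running ratio 15015/90644, sense +
mesh 5 [45T→45T]: running ratio 15015/90644, sense −
mesh 6 [45T→43T]: running ratio 675675/3897692, sense +
ω_out/ω_in = 675675/3897692

675675/3897692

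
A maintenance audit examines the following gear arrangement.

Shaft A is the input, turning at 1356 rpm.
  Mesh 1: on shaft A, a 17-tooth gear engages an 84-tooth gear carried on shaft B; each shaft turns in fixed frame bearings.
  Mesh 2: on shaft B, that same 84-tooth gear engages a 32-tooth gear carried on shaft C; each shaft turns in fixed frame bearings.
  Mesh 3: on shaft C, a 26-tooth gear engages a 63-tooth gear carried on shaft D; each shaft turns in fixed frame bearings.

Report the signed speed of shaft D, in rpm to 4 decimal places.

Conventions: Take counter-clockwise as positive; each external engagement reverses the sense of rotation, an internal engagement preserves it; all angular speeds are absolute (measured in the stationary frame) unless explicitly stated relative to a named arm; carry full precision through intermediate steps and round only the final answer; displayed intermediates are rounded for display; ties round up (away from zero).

-297.2976 rpm

3-mesh fixed-axis compound train (all bearings frame-fixed)
mesh 1 [17T→84T]: ω = 1356.0000×17/84 = 274.4286 rpm, sense flips to −
mesh 2 [84T→32T]: ω = 274.4286×84/32 = 720.3750 rpm, sense flips to +
mesh 3 [26T→63T]: ω = 720.3750×26/63 = 297.2976 rpm, sense flips to −
signed output speed = -297.2976 rpm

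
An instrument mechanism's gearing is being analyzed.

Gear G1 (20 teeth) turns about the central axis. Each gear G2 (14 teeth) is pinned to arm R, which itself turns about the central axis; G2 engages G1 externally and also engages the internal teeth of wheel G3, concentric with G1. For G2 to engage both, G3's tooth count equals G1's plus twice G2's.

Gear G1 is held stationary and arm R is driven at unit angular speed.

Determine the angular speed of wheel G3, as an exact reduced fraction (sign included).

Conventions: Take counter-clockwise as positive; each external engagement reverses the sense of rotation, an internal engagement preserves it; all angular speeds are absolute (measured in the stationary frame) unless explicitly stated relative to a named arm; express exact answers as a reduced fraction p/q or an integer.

topology: planetary set — G1 20T / G2 14T / G3 48T, arm = carrier (Willis)
ring teeth: 20 + 2·14 = 48
20(ω_sun−ω_arm) = −48(ω_ring−ω_arm),  ω_sun = 0, ω_arm = 1
ω_ring = 1 − (20/48)(0−1) = 17/12
exact speed ratio = 17/12

17/12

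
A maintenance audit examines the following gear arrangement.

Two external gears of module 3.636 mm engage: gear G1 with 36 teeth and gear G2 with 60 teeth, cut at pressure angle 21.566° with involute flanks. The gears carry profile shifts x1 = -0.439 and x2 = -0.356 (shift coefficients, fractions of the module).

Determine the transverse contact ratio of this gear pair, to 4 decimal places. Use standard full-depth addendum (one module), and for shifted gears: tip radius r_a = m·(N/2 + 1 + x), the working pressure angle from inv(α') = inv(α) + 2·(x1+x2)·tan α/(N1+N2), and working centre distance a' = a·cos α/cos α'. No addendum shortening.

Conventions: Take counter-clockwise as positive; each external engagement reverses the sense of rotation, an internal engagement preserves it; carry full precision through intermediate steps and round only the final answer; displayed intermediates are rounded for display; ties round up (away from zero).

1.8824

recognized (one external pair, fixed centres): single-mesh tooth geometry, m = 3.636, N1 = 36, N2 = 60
base radii: r_b1 = 60.866298, r_b2 = 101.443830
tip radii: r_a1 = 67.487796, r_a2 = 111.421584
inv(α') = inv(21.566°) + 2·(-0.439-0.356)·tan α/(36+60) = 0.01229784  ⇒  α' = 18.79603°
a' = a·cos α / cos α' = 174.5280·cos 21.566°/cos 18.79603° = 171.453467
action lengths: √(r_a1²−r_b1²) = 29.152983, √(r_a2²−r_b2²) = 46.085994
base pitch p_b = π·m·cos α = 10.623173
CR = (29.152983 + 46.085994 − 171.453467·sin 18.79603°)/10.623173 = 1.882362
contact ratio ≈ 1.8824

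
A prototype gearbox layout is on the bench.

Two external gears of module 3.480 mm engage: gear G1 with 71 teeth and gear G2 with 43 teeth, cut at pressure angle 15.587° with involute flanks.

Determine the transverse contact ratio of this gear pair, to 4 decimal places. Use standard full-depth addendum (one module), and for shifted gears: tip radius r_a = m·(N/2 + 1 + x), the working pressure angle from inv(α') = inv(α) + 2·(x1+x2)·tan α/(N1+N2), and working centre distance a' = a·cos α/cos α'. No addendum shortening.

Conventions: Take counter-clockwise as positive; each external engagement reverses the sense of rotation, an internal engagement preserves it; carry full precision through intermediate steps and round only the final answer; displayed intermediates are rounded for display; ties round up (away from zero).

class = single-mesh tooth geometry [involute pair 71T × 43T, m = 3.480]
base radii: r_b1 = 118.996638, r_b2 = 72.068387
tip radii: r_a1 = 127.020000, r_a2 = 78.300000
no profile shift: α' = α, a' = a
action lengths: √(r_a1²−r_b1²) = 44.428375, √(r_a2²−r_b2²) = 30.611071
base pitch p_b = π·m·cos α = 10.530675
CR = (44.428375 + 30.611071 − 198.360000·sin 15.58700°)/10.530675 = 2.064432
contact ratio ≈ 2.0644

2.0644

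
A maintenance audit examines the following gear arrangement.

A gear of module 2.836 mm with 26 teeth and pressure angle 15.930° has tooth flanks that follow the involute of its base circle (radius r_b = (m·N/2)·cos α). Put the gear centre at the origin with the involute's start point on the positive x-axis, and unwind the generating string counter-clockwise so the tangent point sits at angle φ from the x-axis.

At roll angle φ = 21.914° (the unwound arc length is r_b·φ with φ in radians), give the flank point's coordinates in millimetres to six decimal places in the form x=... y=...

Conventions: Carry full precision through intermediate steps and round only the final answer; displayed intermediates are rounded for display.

x=37.951173 y=0.651557

topology: single-mesh involute geometry — m = 2.836, N = 26
pitch radius r_p = m·N/2 = 2.836·26/2 = 36.868000
base radius r_b = r_p·cos α = 36.868000·cos 15.930° = 35.452185
roll angle φ = 21.914° = 0.38247145 rad
x = r_b·(cos φ + φ·sin φ) = 37.951173
y = r_b·(sin φ − φ·cos φ) = 0.651557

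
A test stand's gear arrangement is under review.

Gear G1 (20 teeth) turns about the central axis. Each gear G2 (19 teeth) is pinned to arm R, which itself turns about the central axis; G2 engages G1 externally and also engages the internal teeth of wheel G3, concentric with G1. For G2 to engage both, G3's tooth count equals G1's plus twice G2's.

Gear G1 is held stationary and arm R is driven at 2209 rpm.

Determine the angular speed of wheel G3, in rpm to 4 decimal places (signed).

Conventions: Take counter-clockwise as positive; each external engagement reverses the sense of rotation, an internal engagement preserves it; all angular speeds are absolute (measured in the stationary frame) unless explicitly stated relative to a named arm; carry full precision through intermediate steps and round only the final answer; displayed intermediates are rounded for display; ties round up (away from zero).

+2970.7241 rpm

class = planetary set [G3 = 20+2·19 = 58; Willis about the carrier]
normalise by the input: solve with ω_arm = 1, then scale by 2209 rpm
ring teeth: 20 + 2·19 = 58
20(ω_sun−ω_arm) = −58(ω_ring−ω_arm),  ω_sun = 0, ω_arm = 1
ω_ring = 1 − (20/58)(0−1) = 39/29
scale: ω_ring = 39/29 × 2209 rpm = +2970.7241 rpm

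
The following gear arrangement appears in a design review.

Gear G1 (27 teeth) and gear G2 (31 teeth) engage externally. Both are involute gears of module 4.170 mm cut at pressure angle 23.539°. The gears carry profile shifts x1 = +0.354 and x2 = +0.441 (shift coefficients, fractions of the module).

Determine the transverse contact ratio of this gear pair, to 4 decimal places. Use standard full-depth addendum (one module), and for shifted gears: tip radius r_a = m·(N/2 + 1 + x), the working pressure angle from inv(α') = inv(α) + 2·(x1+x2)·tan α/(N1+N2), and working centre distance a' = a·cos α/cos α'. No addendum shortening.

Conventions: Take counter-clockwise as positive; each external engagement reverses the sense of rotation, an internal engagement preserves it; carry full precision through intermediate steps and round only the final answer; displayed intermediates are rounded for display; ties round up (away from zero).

topology: single-mesh involute geometry — m = 4.170, 27T/31T pair
base radii: r_b1 = 51.610605, r_b2 = 59.256621
tip radii: r_a1 = 61.941180, r_a2 = 70.643970
inv(α') = inv(23.539°) + 2·(+0.354+0.441)·tan α/(27+31) = 0.03673098  ⇒  α' = 26.65149°
a' = a·cos α / cos α' = 120.9300·cos 23.539°/cos 26.65149° = 124.047041
action lengths: √(r_a1²−r_b1²) = 34.249893, √(r_a2²−r_b2²) = 38.460673
base pitch p_b = π·m·cos α = 12.010333
CR = (34.249893 + 38.460673 − 124.047041·sin 26.65149°)/12.010333 = 1.421086
contact ratio ≈ 1.4211

1.4211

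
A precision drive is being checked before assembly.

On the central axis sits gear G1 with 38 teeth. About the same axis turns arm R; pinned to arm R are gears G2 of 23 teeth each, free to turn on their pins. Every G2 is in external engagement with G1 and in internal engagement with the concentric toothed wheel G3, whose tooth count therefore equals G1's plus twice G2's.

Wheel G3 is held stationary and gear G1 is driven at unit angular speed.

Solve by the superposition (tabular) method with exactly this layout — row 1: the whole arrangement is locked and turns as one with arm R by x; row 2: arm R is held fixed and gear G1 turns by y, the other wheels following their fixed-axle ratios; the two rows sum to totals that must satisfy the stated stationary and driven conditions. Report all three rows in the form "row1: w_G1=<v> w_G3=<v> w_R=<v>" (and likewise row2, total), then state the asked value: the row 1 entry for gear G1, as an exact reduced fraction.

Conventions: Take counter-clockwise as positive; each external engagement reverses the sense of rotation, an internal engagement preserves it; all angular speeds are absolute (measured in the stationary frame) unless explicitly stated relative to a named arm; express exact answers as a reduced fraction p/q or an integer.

recognized (axles ride arm R): planetary set, 38/23/84 teeth
superposition row 1 [locked train]: every member turns x
row 2 — arm fixed, fixed-axis ratios: sun y, ring −(38/84)·y, arm 0
boundary: total ω_ring = x − (38/84)·y = 0 and total ω_sun = x + y = 1  ⇒  y = 42/61, x = 19/61
row 2 ring = −(38/84)·42/61 = -19/61
totals (row 1 + row 2): sun 19/61 + 42/61 = 1, ring 19/61 + (-19/61) = 0, arm 19/61 + 0 = 19/61
asked cell (row1, sun) = 19/61

row1: w_G1=19/61 w_G3=19/61 w_R=19/61
row2: w_G1=42/61 w_G3=-19/61 w_R=0
total: w_G1=1 w_G3=0 w_R=19/61
asked value: 19/61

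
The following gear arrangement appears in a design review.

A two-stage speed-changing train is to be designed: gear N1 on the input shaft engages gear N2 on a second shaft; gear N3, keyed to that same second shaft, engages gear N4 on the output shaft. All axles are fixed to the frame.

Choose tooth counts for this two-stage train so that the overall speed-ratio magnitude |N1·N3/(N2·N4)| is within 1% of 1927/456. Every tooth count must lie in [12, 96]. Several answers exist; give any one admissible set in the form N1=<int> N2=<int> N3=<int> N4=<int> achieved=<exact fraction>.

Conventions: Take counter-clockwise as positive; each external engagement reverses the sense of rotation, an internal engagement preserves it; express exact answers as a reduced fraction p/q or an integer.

N1=41 N2=12 N3=47 N4=38 achieved=1927/456

design class (target 1927/456): fixed-axis compound train
target = 1927/456 in lowest terms: an exact hit needs N1·N3 = k·1927 and N2·N4 = k·456 for one integer k, every count in [12, 96]; additionally prefer no 1:1 stage (N1 ≠ N2, N3 ≠ N4)
k = 1: N1·N3 = 1927 = 41·47, N2·N4 = 456 = 12·38
achieved = 41·47/(12·38) = 1927/456; |achieved − target| = 0 ≤ 1927/45600 ✓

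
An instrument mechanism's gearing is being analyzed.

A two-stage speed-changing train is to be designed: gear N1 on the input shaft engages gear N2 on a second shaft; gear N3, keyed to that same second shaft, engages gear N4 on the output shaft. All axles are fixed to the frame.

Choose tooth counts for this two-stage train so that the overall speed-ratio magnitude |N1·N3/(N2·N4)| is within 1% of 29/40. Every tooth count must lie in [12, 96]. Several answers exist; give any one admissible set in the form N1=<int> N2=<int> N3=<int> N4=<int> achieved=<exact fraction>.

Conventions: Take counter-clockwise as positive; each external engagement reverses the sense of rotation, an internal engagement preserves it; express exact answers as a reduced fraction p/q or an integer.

N1=12 N2=40 N3=29 N4=12 achieved=29/40

design class (target 29/40): fixed-axis compound train
target = 29/40 in lowest terms: an exact hit needs N1·N3 = k·29 and N2·N4 = k·40 for one integer k, every count in [12, 96]; additionally prefer no 1:1 stage (N1 ≠ N2, N3 ≠ N4)
k = 1…11: no 1:1-free in-range split of k·29 and k·40 into factor pairs; take k = 12
k = 12: N1·N3 = 348 = 12·29, N2·N4 = 480 = 40·12
achieved = 12·29/(40·12) = 29/40; |achieved − target| = 0 ≤ 29/4000 ✓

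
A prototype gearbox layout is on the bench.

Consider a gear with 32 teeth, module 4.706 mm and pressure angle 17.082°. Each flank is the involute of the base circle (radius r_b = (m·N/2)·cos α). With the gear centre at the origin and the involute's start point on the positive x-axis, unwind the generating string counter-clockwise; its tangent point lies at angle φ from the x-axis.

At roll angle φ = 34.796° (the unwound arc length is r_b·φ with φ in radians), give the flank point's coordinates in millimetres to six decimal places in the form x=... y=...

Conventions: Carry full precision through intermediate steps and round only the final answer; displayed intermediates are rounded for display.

x=84.048133 y=5.178138

topology: single-mesh involute geometry — m = 4.706, N = 32
pitch radius r_p = m·N/2 = 4.706·32/2 = 75.296000
base radius r_b = r_p·cos α = 75.296000·cos 17.082° = 71.974343
roll angle φ = 34.796° = 0.60730477 rad
x = r_b·(cos φ + φ·sin φ) = 84.048133
y = r_b·(sin φ − φ·cos φ) = 5.178138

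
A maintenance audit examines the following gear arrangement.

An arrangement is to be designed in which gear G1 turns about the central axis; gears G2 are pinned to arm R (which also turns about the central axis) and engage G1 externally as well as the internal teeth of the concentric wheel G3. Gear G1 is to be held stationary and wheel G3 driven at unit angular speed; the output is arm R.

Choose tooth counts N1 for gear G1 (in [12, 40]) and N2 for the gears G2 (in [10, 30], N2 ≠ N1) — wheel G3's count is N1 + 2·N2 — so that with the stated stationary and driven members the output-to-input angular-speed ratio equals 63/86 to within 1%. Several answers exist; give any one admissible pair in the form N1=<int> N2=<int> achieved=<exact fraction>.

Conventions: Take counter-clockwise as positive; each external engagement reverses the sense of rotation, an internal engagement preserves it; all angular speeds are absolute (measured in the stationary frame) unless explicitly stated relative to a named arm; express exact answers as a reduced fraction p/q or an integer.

N1=23 N2=20 achieved=63/86

topology: planetary set — design target 63/86, arm = carrier (Willis)
Willis with ω_sun = 0: ω_arm/ω_ring = N3/(N1+N3); set equal to 63/86  ⇒  N3/N1 = (63/86)/(1 − 63/86) = 63/23
N3 = N1 + 2·N2  ⇒  N2/N1 = (N3/N1 − 1)/2 = (63/23 − 1)/2 = 20/23
smallest multiple with N1 ≥ 12 and N2 ≥ 10: k = 1  ⇒  N1 = 1·23 = 23, N2 = 1·20 = 20 (N1 ≤ 40, N2 ≤ 30, N2 ≠ N1 ✓), N3 = 23 + 2·20 = 63
check: N3/(N1+N3) with N1 = 23, N3 = 63 gives 63/86; |achieved − target| = 0 ≤ 63/8600 ✓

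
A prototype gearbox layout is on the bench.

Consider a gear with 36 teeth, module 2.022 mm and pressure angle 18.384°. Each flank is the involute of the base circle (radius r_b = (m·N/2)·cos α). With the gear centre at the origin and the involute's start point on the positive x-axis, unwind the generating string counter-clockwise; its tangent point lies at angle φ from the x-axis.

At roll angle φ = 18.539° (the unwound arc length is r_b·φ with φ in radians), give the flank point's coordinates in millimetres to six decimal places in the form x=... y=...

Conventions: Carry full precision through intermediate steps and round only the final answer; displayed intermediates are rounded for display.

x=36.299460 y=0.385940

class = single-mesh tooth geometry [base-circle involute, m = 2.022, 36T]
pitch radius r_p = m·N/2 = 2.022·36/2 = 36.396000
base radius r_b = r_p·cos α = 36.396000·cos 18.384° = 34.538498
roll angle φ = 18.539° = 0.32356659 rad
x = r_b·(cos φ + φ·sin φ) = 36.299460
y = r_b·(sin φ − φ·cos φ) = 0.385940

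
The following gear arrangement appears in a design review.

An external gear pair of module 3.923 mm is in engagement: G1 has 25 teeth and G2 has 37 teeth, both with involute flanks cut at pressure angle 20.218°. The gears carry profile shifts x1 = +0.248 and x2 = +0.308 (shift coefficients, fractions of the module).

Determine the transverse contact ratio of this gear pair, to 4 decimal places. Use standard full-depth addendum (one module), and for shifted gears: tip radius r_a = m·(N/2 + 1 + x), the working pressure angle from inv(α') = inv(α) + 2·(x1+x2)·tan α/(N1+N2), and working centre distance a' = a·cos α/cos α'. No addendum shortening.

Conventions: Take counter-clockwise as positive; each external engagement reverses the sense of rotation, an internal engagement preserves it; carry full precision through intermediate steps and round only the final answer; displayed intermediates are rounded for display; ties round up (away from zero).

topology: single-mesh involute geometry — m = 3.923, 25T/37T pair
base radii: r_b1 = 46.016030, r_b2 = 68.103724
tip radii: r_a1 = 53.933404, r_a2 = 77.706784
inv(α') = inv(20.218°) + 2·(+0.248+0.308)·tan α/(25+37) = 0.02201979  ⇒  α' = 22.66736°
a' = a·cos α / cos α' = 121.6130·cos 20.218°/cos 22.66736° = 123.672490
action lengths: √(r_a1²−r_b1²) = 28.130714, √(r_a2²−r_b2²) = 37.419608
base pitch p_b = π·m·cos α = 11.565090
CR = (28.130714 + 37.419608 − 123.672490·sin 22.66736°)/11.565090 = 1.546842
contact ratio ≈ 1.5468

1.5468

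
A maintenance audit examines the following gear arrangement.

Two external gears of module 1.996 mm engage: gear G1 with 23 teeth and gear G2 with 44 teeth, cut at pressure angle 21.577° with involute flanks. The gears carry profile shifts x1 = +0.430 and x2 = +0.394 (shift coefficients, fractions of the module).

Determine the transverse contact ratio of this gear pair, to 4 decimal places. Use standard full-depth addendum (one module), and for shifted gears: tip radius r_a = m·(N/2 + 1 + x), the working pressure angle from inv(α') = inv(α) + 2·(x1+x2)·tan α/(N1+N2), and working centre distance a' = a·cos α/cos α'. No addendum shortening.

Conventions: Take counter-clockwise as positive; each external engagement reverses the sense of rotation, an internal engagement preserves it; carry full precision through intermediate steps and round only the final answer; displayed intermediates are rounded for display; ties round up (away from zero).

single-mesh involute tooth geometry (23T engaging 44T at module 1.996)
base radii: r_b1 = 21.345480, r_b2 = 40.834831
tip radii: r_a1 = 25.808280, r_a2 = 46.694424
inv(α') = inv(21.577°) + 2·(+0.430+0.394)·tan α/(23+44) = 0.02860126  ⇒  α' = 24.63180°
a' = a·cos α / cos α' = 66.8660·cos 21.577°/cos 24.63180° = 68.404812
action lengths: √(r_a1²−r_b1²) = 14.506475, √(r_a2²−r_b2²) = 22.646983
base pitch p_b = π·m·cos α = 5.831200
CR = (14.506475 + 22.646983 − 68.404812·sin 24.63180°)/5.831200 = 1.482256
contact ratio ≈ 1.4823

1.4823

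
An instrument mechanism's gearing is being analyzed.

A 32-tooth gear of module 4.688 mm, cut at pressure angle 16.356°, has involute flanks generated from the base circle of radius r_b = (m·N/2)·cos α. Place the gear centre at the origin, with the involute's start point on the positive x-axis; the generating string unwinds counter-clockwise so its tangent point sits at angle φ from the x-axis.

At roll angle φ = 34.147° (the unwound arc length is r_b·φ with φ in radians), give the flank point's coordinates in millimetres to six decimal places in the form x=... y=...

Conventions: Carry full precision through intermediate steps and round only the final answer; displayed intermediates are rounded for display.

x=83.641587 y=4.900384

recognized (one wheel, involute flank): single-mesh tooth geometry, m = 4.688, N = 32
pitch radius r_p = m·N/2 = 4.688·32/2 = 75.008000
base radius r_b = r_p·cos α = 75.008000·cos 16.356° = 71.972465
roll angle φ = 34.147° = 0.59597758 rad
x = r_b·(cos φ + φ·sin φ) = 83.641587
y = r_b·(sin φ − φ·cos φ) = 4.900384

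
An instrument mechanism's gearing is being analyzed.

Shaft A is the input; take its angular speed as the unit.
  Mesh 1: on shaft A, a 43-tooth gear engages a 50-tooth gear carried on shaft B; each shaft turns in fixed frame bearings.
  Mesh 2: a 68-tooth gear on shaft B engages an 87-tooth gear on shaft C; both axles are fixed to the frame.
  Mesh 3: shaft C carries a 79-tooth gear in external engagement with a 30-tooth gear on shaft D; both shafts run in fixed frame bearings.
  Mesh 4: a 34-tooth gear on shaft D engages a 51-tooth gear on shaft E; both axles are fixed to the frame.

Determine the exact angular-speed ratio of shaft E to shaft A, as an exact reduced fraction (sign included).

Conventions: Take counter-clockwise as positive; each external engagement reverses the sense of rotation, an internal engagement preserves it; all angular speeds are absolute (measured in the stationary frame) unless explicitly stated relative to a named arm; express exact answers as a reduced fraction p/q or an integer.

115498/97875

class = fixed-axis compound train [4 meshes; 4 ratios multiply, 4 sense flips]
mesh 1 [43T→50T]: running ratio 43/50, sense −
mesh 2 [68T→87T]: running ratio 1462/2175, sense +
mesh 3 [79T→30T]: running ratio 57749/32625, sense −
mesh 4 [34T→51T]: running ratio 115498/97875, sense +
ω_out/ω_in = 115498/97875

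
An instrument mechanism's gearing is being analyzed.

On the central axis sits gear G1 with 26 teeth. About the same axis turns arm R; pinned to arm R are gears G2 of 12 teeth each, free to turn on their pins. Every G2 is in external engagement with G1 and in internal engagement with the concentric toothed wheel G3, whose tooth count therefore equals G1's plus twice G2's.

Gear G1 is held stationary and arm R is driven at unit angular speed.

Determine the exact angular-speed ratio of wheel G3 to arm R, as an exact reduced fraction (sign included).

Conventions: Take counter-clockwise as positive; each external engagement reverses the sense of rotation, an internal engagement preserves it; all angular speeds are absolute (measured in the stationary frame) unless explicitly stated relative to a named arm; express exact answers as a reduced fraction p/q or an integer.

38/25

class = planetary set [G3 = 26+2·12 = 50; Willis about the carrier]
ring teeth: 26 + 2·12 = 50
26(ω_sun−ω_arm) = −50(ω_ring−ω_arm),  ω_sun = 0, ω_arm = 1
ω_ring = 1 − (26/50)(0−1) = 38/25
ω_out/ω_in = 38/25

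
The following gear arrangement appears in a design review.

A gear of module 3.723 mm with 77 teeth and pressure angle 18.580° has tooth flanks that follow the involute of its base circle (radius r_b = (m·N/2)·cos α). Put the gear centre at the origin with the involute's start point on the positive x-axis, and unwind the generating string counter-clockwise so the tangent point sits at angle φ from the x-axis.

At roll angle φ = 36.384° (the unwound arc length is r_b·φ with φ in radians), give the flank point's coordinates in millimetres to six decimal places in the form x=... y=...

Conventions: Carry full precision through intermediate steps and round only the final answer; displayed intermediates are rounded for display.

x=160.558231 y=11.136124

class = single-mesh tooth geometry [base-circle involute, m = 3.723, 77T]
pitch radius r_p = m·N/2 = 3.723·77/2 = 143.335500
base radius r_b = r_p·cos α = 143.335500·cos 18.580° = 135.864809
roll angle φ = 36.384° = 0.63502060 rad
x = r_b·(cos φ + φ·sin φ) = 160.558231
y = r_b·(sin φ − φ·cos φ) = 11.136124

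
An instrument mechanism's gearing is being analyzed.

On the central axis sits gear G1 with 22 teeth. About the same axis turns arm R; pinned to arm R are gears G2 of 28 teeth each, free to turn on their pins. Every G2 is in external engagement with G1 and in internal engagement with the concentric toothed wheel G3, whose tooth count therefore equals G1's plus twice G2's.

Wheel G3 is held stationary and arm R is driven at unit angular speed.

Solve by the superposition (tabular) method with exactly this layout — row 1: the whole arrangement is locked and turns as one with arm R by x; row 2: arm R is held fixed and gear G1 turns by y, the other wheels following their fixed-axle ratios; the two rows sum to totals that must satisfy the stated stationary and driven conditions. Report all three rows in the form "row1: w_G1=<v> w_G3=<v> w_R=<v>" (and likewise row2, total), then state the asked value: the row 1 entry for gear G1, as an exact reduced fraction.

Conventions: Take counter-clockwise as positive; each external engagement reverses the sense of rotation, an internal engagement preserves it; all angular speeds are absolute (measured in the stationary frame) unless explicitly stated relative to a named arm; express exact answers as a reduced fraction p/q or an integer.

row1: w_G1=1 w_G3=1 w_R=1
row2: w_G1=39/11 w_G3=-1 w_R=0
total: w_G1=50/11 w_G3=0 w_R=1
asked value: 1

topology: planetary set — G1 22T / G2 28T / G3 78T, arm = carrier (Willis)
row 1 — lock + rotate with arm: ω_sun = ω_ring = ω_arm = x
row 2 (arm held, sun turns y): ω_ring = −(22/78)·y, ω_arm = 0
boundary: total ω_ring = x − (22/78)·y = 0 and total ω_arm = x = 1  ⇒  y = 39/11, x = 1
row 2 ring = −(22/78)·39/11 = -1
totals (row 1 + row 2): sun 1 + 39/11 = 50/11, ring 1 + (-1) = 0, arm 1 + 0 = 1
asked cell (row1, sun) = 1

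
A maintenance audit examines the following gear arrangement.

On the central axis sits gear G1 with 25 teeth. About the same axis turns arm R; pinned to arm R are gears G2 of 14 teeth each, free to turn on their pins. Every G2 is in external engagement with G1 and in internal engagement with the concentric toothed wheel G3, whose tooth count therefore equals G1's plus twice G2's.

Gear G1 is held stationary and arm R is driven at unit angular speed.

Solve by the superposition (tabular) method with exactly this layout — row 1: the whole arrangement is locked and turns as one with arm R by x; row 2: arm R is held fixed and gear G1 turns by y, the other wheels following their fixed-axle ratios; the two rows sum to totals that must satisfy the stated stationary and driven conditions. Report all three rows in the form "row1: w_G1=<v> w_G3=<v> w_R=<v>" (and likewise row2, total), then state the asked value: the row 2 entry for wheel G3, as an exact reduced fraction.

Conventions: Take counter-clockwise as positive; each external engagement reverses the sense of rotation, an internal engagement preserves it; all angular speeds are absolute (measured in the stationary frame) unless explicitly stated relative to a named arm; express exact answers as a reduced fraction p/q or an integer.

class = planetary set [G3 = 25+2·14 = 53; Willis about the carrier]
superposition row 1 [locked train]: every member turns x
superposition row 2 [arm held]: sun y, ring −(25/53)·y, arm 0
boundary: total ω_sun = x + y = 0 and total ω_arm = x = 1  ⇒  y = -1, x = 1
row 2 ring = −(25/53)·(-1) = 25/53
totals (row 1 + row 2): sun 1 + (-1) = 0, ring 1 + 25/53 = 78/53, arm 1 + 0 = 1
asked cell (row2, ring) = 25/53

row1: w_G1=1 w_G3=1 w_R=1
row2: w_G1=-1 w_G3=25/53 w_R=0
total: w_G1=0 w_G3=78/53 w_R=1
asked value: 25/53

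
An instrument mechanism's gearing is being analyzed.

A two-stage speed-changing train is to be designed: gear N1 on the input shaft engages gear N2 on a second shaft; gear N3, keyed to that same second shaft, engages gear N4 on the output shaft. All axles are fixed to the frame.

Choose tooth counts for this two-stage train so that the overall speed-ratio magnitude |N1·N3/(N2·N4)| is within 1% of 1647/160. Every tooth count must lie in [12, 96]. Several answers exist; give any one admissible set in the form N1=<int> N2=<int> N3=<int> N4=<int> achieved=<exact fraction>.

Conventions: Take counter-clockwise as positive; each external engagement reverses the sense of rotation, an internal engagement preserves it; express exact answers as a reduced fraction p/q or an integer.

2-stage fixed-axis compound train for ratio 1647/160
target = 1647/160 in lowest terms: an exact hit needs N1·N3 = k·1647 and N2·N4 = k·160 for one integer k, every count in [12, 96]; additionally prefer no 1:1 stage (N1 ≠ N2, N3 ≠ N4)
k = 1: no 1:1-free in-range split of k·1647 and k·160 into factor pairs; take k = 2
k = 2: N1·N3 = 3294 = 54·61, N2·N4 = 320 = 16·20
achieved = 54·61/(16·20) = 1647/160; |achieved − target| = 0 ≤ 1647/16000 ✓

N1=54 N2=16 N3=61 N4=20 achieved=1647/160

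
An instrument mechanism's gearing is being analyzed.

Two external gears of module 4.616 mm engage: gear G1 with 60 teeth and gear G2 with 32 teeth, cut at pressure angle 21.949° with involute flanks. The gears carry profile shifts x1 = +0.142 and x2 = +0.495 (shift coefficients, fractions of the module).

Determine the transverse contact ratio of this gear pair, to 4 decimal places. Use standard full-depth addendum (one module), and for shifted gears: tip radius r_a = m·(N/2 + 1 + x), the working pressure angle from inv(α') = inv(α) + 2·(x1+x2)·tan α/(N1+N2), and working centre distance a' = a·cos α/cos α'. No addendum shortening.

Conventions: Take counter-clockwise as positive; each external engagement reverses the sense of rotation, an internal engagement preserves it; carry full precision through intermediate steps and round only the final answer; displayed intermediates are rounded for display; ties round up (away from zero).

topology: single-mesh involute geometry — m = 4.616, 60T/32T pair
base radii: r_b1 = 128.442545, r_b2 = 68.502690
tip radii: r_a1 = 143.751472, r_a2 = 80.756920
inv(α') = inv(21.949°) + 2·(+0.142+0.495)·tan α/(60+32) = 0.02548941  ⇒  α' = 23.74840°
a' = a·cos α / cos α' = 212.3360·cos 21.949°/cos 23.74840° = 215.164798
action lengths: √(r_a1²−r_b1²) = 64.552292, √(r_a2²−r_b2²) = 42.767529
base pitch p_b = π·m·cos α = 13.450472
CR = (64.552292 + 42.767529 − 215.164798·sin 23.74840°)/13.450472 = 1.536632
contact ratio ≈ 1.5366

1.5366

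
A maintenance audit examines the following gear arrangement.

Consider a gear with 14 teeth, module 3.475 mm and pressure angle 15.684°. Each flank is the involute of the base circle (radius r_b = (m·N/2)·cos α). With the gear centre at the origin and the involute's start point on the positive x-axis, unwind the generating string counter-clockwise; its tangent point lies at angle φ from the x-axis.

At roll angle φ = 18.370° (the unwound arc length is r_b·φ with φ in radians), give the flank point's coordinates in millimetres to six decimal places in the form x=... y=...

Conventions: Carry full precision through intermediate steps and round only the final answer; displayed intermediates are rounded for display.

x=24.592254 y=0.254649

recognized (one wheel, involute flank): single-mesh tooth geometry, m = 3.475, N = 14
pitch radius r_p = m·N/2 = 3.475·14/2 = 24.325000
base radius r_b = r_p·cos α = 24.325000·cos 15.684° = 23.419314
roll angle φ = 18.370° = 0.32061698 rad
x = r_b·(cos φ + φ·sin φ) = 24.592254
y = r_b·(sin φ − φ·cos φ) = 0.254649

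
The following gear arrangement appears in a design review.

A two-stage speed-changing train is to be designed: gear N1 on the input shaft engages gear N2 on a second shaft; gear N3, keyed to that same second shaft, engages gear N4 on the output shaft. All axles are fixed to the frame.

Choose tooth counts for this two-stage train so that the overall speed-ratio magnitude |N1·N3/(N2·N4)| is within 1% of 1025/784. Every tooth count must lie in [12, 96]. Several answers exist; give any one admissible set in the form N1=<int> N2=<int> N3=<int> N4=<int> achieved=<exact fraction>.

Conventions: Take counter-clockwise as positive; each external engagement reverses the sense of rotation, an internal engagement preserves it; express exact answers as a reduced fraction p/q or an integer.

2-stage fixed-axis compound train for ratio 1025/784
target = 1025/784 in lowest terms: an exact hit needs N1·N3 = k·1025 and N2·N4 = k·784 for one integer k, every count in [12, 96]; additionally prefer no 1:1 stage (N1 ≠ N2, N3 ≠ N4)
k = 1: N1·N3 = 1025 = 25·41, N2·N4 = 784 = 14·56
achieved = 25·41/(14·56) = 1025/784; |achieved − target| = 0 ≤ 41/3136 ✓

N1=25 N2=14 N3=41 N4=56 achieved=1025/784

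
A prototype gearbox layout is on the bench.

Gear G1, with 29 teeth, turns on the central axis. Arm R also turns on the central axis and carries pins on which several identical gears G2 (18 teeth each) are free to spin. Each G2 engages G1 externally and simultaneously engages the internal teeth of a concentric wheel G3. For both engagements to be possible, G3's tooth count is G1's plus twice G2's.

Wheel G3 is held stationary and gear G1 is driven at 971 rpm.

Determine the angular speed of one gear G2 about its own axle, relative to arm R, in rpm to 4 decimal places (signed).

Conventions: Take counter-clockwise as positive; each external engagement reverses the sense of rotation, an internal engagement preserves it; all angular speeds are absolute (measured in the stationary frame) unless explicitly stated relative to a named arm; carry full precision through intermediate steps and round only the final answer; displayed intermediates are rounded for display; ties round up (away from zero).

class = planetary set [G3 = 29+2·18 = 65; Willis about the carrier]
normalise by the input: solve with ω_sun = 1, then scale by 971 rpm
ring teeth: 29 + 2·18 = 65
29(ω_sun−ω_arm) = −65(ω_ring−ω_arm),  ω_ring = 0, ω_sun = 1
29(1−ω_arm) = −65(0−ω_arm)  ⇒  94·ω_arm = 29  ⇒  ω_arm = 29/94
sun–planet mesh: 29·(1−29/94) = −18·(ω_p−ω_arm)  ⇒  ω_p−ω_arm = -1885/1692
scale: ω_p−ω_arm = -1885/1692 × 971 rpm = -1081.7583 rpm

-1081.7583 rpm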